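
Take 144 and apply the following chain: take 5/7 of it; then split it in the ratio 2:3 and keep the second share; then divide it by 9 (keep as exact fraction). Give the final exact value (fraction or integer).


Start with 144.
Step 1: Take 5/7: 144 * 5/7 = 720/7
Step 2: Split 2:3, second share = 720/7 * 3/5 = 432/7
Step 3: Divide by 9: 432/7 / 9 = 48/7
Final result = 48/7

48/7


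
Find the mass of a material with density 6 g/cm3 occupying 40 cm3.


Using mass = density * volume
Density = 6 g/cm3
Volume = 40 cm3
Mass = 6 * 40
= 240 g

240


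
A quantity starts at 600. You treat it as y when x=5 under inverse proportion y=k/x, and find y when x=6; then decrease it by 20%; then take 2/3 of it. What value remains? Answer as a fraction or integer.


Start with 600.
Step 1: Inverse prop: k = (600)*5; new y = k/6 = 600*5/6 = 500
Step 2: Decrease by 20%: 500 * 80/100 = 400
Step 3: Take 2/3: 400 * 2/3 = 800/3
Final result = 800/3

800/3


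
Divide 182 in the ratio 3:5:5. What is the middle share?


Ratio = 3:5:5
Total parts = 3 + 5 + 5 = 13
Value per part = 182 / 13 = 14
First share = 3 * 14 = 42
Middle share = 5 * 14 = 70
Third share = 5 * 14 = 70

70


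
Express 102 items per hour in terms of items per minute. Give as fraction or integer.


Converting from per hour to per minute
Rate = 102 items per hour
Divide by 60: 102/60
= 17/10 items per minute

17/10


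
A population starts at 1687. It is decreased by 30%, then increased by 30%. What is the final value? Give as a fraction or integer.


Start: 1687
Step 1: decrease by 30% => multiply by 70/100
  1687 * 70/100 = 11809/10
Step 2: increase by 30% => multiply by 130/100
  11809/10 * 130/100 = 153517/100
Final value = 153517/100

153517/100


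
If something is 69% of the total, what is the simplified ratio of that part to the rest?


Part = 69%, Remainder = 31%
Ratio = 69:31
GCD(69, 31) = 1
Simplify: 69:31 = 69:31

69:31


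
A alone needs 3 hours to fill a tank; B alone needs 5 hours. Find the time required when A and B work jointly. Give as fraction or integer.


Rate of A = 1/3 job per hour
Rate of B = 1/5 job per hour
Combined rate = 1/3 + 1/5
Find common denominator: (5 + 3)/(3*5) = 8/15
Combined rate = 8/15 job per hour
Time together = 1 / (8/15) = 15/8 hours

15/8


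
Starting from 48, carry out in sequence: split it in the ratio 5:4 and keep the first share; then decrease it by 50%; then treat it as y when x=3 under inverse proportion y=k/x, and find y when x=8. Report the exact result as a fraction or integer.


Start with 48.
Step 1: Split 5:4, first share = 48 * 5/9 = 80/3
Step 2: Decrease by 50%: 80/3 * 50/100 = 40/3
Step 3: Inverse prop: k = (40/3)*3; new y = k/8 = 40/3*3/8 = 5
Final result = 5

5


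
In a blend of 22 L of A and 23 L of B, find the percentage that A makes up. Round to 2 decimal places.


Volume of A = 22 L
Volume of B = 23 L
Total volume = 22 + 23 = 45 L
Percentage of A = (22/45) * 100
= 48.89%

48.89


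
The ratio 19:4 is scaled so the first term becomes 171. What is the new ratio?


Original ratio: 19:4
First term target: 171
Scale factor = 171 / 19 = 9
Multiply second term: 4 * 9 = 36
Equivalent ratio = 171:36

171:36


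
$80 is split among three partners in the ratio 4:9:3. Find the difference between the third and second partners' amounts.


Total parts = 4 + 9 + 3 = 16
Value per part = 80 / 16 = 5
Shares: 4*5=20, 9*5=45, 3*5=15
Third share = 15, second share = 45
Difference = |15 - 45| = 30

30


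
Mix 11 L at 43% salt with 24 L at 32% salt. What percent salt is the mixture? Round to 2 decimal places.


Solute in mixture 1 = 43% of 11 L = 11*43/100 = 473/100 L
Solute in mixture 2 = 32% of 24 L = 24*32/100 = 192/25 L
Total solute = 473/100 + 192/25 = 1241/100 L
Total volume = 11 + 24 = 35 L
Final concentration = 1241/100/35 * 100 = 35.46%

35.46


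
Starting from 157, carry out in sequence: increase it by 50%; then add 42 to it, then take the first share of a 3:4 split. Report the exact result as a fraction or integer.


Start with 157.
Step 1: Increase by 50%: 157 * 150/100 = 471/2
Step 2: Add 42: 471/2+42=555/2; split 3:4 first = 555/2*3/7 = 1665/14
Final result = 1665/14

1665/14


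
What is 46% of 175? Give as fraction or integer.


Compute 46% of 175
Convert percentage: 46% = 46/100
Multiply: 175 * 46/100
= 8050/100
= 161/2

161/2


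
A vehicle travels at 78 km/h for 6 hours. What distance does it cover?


Using distance = speed * time
Speed = 78 km/h
Time = 6 hours
Distance = 78 * 6
= 468 km

468


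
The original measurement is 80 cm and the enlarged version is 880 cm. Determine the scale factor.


Original length = 80 cm
Scaled length = 880 cm
Scale factor = 880 / 80
= 11

11


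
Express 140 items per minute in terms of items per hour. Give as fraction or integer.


Converting from per minute to per hour
Rate = 140 items per minute
Multiply by 60: 140 * 60
= 8400 items per hour

8400


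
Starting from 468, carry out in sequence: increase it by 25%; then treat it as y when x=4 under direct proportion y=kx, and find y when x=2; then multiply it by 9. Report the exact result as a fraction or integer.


Start with 468.
Step 1: Increase by 25%: 468 * 125/100 = 585
Step 2: Direct prop: k = (585)/4; new y = k*2 = 585*2/4 = 585/2
Step 3: Multiply by 9: 585/2 * 9 = 5265/2
Final result = 5265/2

5265/2


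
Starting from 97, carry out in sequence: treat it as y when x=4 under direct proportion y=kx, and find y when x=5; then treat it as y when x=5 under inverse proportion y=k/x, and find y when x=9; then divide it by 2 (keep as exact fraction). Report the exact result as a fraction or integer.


Start with 97.
Step 1: Direct prop: k = (97)/4; new y = k*5 = 97*5/4 = 485/4
Step 2: Inverse prop: k = (485/4)*5; new y = k/9 = 485/4*5/9 = 2425/36
Step 3: Divide by 2: 2425/36 / 2 = 2425/72
Final result = 2425/72

2425/72


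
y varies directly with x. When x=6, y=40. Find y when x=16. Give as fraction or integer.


Direct proportion: y = kx
Find k: k = 40/6 = 20/3
Compute y at x=16: y = 20/3 * 16
y = 320/3

320/3


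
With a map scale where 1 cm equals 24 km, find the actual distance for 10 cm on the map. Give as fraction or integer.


Map scale: 1 cm = 24 km
Measured distance on map = 10 cm
Set up proportion: 10 * 24 / 1
= 240 / 1
= 240 km

240


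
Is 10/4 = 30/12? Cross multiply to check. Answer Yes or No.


Cross multiply to check 10/4 = 30/12
Left cross product: 10 * 12 = 120
Right cross product: 4 * 30 = 120
120 = 120
Equal, so proportions match => Yes

Yes


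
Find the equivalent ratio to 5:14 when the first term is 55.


Original ratio: 5:14
First term target: 55
Scale factor = 55 / 5 = 11
Multiply second term: 14 * 11 = 154
Equivalent ratio = 55:154

55:154


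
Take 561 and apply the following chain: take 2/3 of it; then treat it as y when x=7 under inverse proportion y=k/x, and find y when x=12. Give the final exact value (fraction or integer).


Start with 561.
Step 1: Take 2/3: 561 * 2/3 = 374
Step 2: Inverse prop: k = (374)*7; new y = k/12 = 374*7/12 = 1309/6
Final result = 1309/6

1309/6


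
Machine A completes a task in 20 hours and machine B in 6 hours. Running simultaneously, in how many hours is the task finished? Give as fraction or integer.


Rate of A = 1/20 job per hour
Rate of B = 1/6 job per hour
Combined rate = 1/20 + 1/6
Find common denominator: (6 + 20)/(20*6) = 26/120
Combined rate = 13/60 job per hour
Time together = 1 / (13/60) = 60/13 hours

60/13


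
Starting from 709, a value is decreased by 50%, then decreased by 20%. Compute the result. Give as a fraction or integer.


Start: 709
Step 1: decrease by 50% => multiply by 50/100
  709 * 50/100 = 709/2
Step 2: decrease by 20% => multiply by 80/100
  709/2 * 80/100 = 1418/5
Final value = 1418/5

1418/5


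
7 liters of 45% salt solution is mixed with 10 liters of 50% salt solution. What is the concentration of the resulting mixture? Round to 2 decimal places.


Solute in mixture 1 = 45% of 7 L = 7*45/100 = 63/20 L
Solute in mixture 2 = 50% of 10 L = 10*50/100 = 5 L
Total solute = 63/20 + 5 = 163/20 L
Total volume = 7 + 10 = 17 L
Final concentration = 163/20/17 * 100 = 47.94%

47.94


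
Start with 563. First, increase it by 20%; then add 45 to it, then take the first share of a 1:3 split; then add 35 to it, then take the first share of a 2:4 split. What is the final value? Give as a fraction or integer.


Start with 563.
Step 1: Increase by 20%: 563 * 120/100 = 3378/5
Step 2: Add 45: 3378/5+45=3603/5; split 1:3 first = 3603/5*1/4 = 3603/20
Step 3: Add 35: 3603/20+35=4303/20; split 2:4 first = 4303/20*2/6 = 4303/60
Final result = 4303/60

4303/60


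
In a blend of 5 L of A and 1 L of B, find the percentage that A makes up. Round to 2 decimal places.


Volume of A = 5 L
Volume of B = 1 L
Total volume = 5 + 1 = 6 L
Percentage of A = (5/6) * 100
= 83.33%

83.33


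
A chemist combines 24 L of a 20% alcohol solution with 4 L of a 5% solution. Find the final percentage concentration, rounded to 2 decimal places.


Solute in mixture 1 = 20% of 24 L = 24*20/100 = 24/5 L
Solute in mixture 2 = 5% of 4 L = 4*5/100 = 1/5 L
Total solute = 24/5 + 1/5 = 5 L
Total volume = 24 + 4 = 28 L
Final concentration = 5/28 * 100 = 17.86%

17.86


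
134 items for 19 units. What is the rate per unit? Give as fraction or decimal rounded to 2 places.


Total items = 134
Number of units = 19
Unit rate = 134 / 19
= 7.05 items per unit

7.05


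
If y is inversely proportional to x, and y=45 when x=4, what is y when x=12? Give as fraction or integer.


Inverse proportion: y = k/x
Find k: k = 4 * 45 = 180
Compute y at x=12: y = 180/12
y = 15

15


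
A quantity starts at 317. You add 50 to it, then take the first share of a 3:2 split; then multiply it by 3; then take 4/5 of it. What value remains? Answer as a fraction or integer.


Start with 317.
Step 1: Add 50: 317+50=367; split 3:2 first = 367*3/5 = 1101/5
Step 2: Multiply by 3: 1101/5 * 3 = 3303/5
Step 3: Take 4/5: 3303/5 * 4/5 = 13212/25
Final result = 13212/25

13212/25


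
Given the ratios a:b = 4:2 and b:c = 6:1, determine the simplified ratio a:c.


Given a:b = 4:2 and b:c = 6:1
Make b consistent. Multiply first ratio by 6: a:b = 24:12
Multiply second ratio by 2: b:c = 12:2
Now b = 12 in both, so a:b:c = 24:12:2
Therefore a:c = 24:2
Simplify by GCD: a:c = 12:1

12:1


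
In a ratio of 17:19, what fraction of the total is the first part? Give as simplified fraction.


Total parts = 17 + 19 = 36
First part fraction = 17/36
Simplify: 17/36 = 17/36

17/36


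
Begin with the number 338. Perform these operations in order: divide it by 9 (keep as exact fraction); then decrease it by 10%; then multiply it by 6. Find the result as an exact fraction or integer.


Start with 338.
Step 1: Divide by 9: 338 / 9 = 338/9
Step 2: Decrease by 10%: 338/9 * 90/100 = 169/5
Step 3: Multiply by 6: 169/5 * 6 = 1014/5
Final result = 1014/5

1014/5


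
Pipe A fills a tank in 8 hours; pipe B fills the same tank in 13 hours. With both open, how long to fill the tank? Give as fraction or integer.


Rate of A = 1/8 job per hour
Rate of B = 1/13 job per hour
Combined rate = 1/8 + 1/13
Find common denominator: (13 + 8)/(8*13) = 21/104
Combined rate = 21/104 job per hour
Time together = 1 / (21/104) = 104/21 hours

104/21


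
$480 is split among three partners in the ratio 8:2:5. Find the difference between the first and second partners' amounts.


Total parts = 8 + 2 + 5 = 15
Value per part = 480 / 15 = 32
Shares: 8*32=256, 2*32=64, 5*32=160
First share = 256, second share = 64
Difference = |256 - 64| = 192

192


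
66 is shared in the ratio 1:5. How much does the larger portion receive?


Total parts = 1 + 5 = 6
Value per part = 66 / 6 = 11
First share = 1 * 11 = 11
Second share = 5 * 11 = 55
Larger share = 55

55


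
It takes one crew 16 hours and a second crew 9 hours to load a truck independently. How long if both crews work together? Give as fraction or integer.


Rate of A = 1/16 job per hour
Rate of B = 1/9 job per hour
Combined rate = 1/16 + 1/9
Find common denominator: (9 + 16)/(16*9) = 25/144
Combined rate = 25/144 job per hour
Time together = 1 / (25/144) = 144/25 hours

144/25


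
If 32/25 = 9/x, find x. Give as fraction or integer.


Setting up: 32/25 = 9/x
Cross multiply: 32 * x = 25 * 9
32x = 225
x = 225/32
x = 225/32

225/32


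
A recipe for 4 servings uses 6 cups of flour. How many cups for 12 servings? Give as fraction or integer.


Original: 6 cups for 4 servings
Target servings = 12
Scaling factor = 12/4
New amount = 6 * 12/4
= 72/4
= 18 cups

18


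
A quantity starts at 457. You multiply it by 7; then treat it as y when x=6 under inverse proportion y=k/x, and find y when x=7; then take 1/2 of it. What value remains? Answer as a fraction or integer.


Start with 457.
Step 1: Multiply by 7: 457 * 7 = 3199
Step 2: Inverse prop: k = (3199)*6; new y = k/7 = 3199*6/7 = 2742
Step 3: Take 1/2: 2742 * 1/2 = 1371
Final result = 1371

1371


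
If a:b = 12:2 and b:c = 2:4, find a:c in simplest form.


Given a:b = 12:2 and b:c = 2:4
Make b consistent. Multiply first ratio by 2: a:b = 24:4
Multiply second ratio by 2: b:c = 4:8
Now b = 4 in both, so a:b:c = 24:4:8
Therefore a:c = 24:8
Simplify by GCD: a:c = 3:1

3:1


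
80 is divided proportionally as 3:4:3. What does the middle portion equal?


Ratio = 3:4:3
Total parts = 3 + 4 + 3 = 10
Value per part = 80 / 10 = 8
First share = 3 * 8 = 24
Middle share = 4 * 8 = 32
Third share = 3 * 8 = 24

32


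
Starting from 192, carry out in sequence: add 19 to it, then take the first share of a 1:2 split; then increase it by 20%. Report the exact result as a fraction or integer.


Start with 192.
Step 1: Add 19: 192+19=211; split 1:2 first = 211*1/3 = 211/3
Step 2: Increase by 20%: 211/3 * 120/100 = 422/5
Final result = 422/5

422/5


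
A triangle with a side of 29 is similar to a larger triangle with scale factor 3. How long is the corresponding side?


Similar triangles have proportional sides
Scale factor = 3
Smaller side = 29
Corresponding larger side = 29 * 3
= 87

87


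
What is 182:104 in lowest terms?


Find GCD(182, 104)
GCD = 26
Divide both by 26: 182/26 = 7, 104/26 = 4
Simplified ratio = 7:4

7:4


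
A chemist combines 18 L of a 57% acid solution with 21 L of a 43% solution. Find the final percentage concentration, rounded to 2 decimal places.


Solute in mixture 1 = 57% of 18 L = 18*57/100 = 513/50 L
Solute in mixture 2 = 43% of 21 L = 21*43/100 = 903/100 L
Total solute = 513/50 + 903/100 = 1929/100 L
Total volume = 18 + 21 = 39 L
Final concentration = 1929/100/39 * 100 = 49.46%

49.46


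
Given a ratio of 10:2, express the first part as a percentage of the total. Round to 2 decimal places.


Total parts = 10 + 2 = 12
First part fraction = 10/12
Percentage = (10/12) * 100
= 0.833333 * 100
= 83.33%

83.33


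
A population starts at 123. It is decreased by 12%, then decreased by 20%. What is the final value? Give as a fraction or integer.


Start: 123
Step 1: decrease by 12% => multiply by 88/100
  123 * 88/100 = 2706/25
Step 2: decrease by 20% => multiply by 80/100
  2706/25 * 80/100 = 10824/125
Final value = 10824/125

10824/125


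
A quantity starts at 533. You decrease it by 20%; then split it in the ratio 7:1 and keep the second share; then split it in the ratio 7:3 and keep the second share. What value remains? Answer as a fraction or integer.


Start with 533.
Step 1: Decrease by 20%: 533 * 80/100 = 2132/5
Step 2: Split 7:1, second share = 2132/5 * 1/8 = 533/10
Step 3: Split 7:3, second share = 533/10 * 3/10 = 1599/100
Final result = 1599/100

1599/100


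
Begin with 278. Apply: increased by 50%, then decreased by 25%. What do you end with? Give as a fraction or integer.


Start: 278
Step 1: increase by 50% => multiply by 150/100
  278 * 150/100 = 417
Step 2: decrease by 25% => multiply by 75/100
  417 * 75/100 = 1251/4
Final value = 1251/4

1251/4


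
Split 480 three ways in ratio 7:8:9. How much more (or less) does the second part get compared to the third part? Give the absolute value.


Total parts = 7 + 8 + 9 = 24
Value per part = 480 / 24 = 20
Shares: 7*20=140, 8*20=160, 9*20=180
Second share = 160, third share = 180
Difference = |160 - 180| = 20

20


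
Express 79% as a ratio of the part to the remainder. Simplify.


Part = 79%, Remainder = 21%
Ratio = 79:21
GCD(79, 21) = 1
Simplify: 79:21 = 79:21

79:21


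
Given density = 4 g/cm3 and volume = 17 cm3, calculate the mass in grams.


Using mass = density * volume
Density = 4 g/cm3
Volume = 17 cm3
Mass = 4 * 17
= 68 g

68


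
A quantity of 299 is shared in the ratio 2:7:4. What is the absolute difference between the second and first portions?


Total parts = 2 + 7 + 4 = 13
Value per part = 299 / 13 = 23
Shares: 2*23=46, 7*23=161, 4*23=92
Second share = 161, first share = 46
Difference = |161 - 46| = 115

115


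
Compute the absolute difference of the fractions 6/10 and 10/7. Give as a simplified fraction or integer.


Simplify: 6/10 = 3/5 and 10/7 = 10/7
Find common denominator: LCD = 35
Convert: 21/35 and 50/35
Difference = |21 - 50|/35 = 29/35
Simplified = 29/35

29/35


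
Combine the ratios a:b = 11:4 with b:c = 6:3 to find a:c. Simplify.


Given a:b = 11:4 and b:c = 6:3
Make b consistent. Multiply first ratio by 6: a:b = 66:24
Multiply second ratio by 4: b:c = 24:12
Now b = 24 in both, so a:b:c = 66:24:12
Therefore a:c = 66:12
Simplify by GCD: a:c = 11:2

11:2


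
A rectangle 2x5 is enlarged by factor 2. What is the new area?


Original dimensions: 2 x 5
Enlargement factor = 2
New width = 2 * 2 = 4
New height = 5 * 2 = 10
New area = 4 * 10 = 40

40


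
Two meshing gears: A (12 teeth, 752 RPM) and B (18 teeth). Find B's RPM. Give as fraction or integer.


Gear ratio: teeth_A * RPM_A = teeth_B * RPM_B
12 * 752 = 18 * RPM_B
9024 = 18 * RPM_B
RPM_B = 9024 / 18
RPM_B = 1504/3

1504/3


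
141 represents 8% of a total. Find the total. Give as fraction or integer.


Given: 141 is 8% of the whole
Set up: 141 = 8/100 * whole
whole = 141 * 100 / 8
whole = 14100 / 8
whole = 3525/2

3525/2


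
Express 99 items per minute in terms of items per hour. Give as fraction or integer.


Converting from per minute to per hour
Rate = 99 items per minute
Multiply by 60: 99 * 60
= 5940 items per hour

5940


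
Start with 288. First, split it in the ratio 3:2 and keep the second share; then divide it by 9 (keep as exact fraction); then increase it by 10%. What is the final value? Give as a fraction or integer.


Start with 288.
Step 1: Split 3:2, second share = 288 * 2/5 = 576/5
Step 2: Divide by 9: 576/5 / 9 = 64/5
Step 3: Increase by 10%: 64/5 * 110/100 = 352/25
Final result = 352/25

352/25


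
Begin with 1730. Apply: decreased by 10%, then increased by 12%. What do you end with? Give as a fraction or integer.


Start: 1730
Step 1: decrease by 10% => multiply by 90/100
  1730 * 90/100 = 1557
Step 2: increase by 12% => multiply by 112/100
  1557 * 112/100 = 43596/25
Final value = 43596/25

43596/25


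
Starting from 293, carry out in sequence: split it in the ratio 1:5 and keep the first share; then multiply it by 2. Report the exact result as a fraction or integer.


Start with 293.
Step 1: Split 1:5, first share = 293 * 1/6 = 293/6
Step 2: Multiply by 2: 293/6 * 2 = 293/3
Final result = 293/3

293/3


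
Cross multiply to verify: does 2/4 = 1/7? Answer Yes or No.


Cross multiply to check 2/4 = 1/7
Left cross product: 2 * 7 = 14
Right cross product: 4 * 1 = 4
14 != 4
Not equal, so proportions differ => No

No


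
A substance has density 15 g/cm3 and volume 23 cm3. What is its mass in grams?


Using mass = density * volume
Density = 15 g/cm3
Volume = 23 cm3
Mass = 15 * 23
= 345 g

345


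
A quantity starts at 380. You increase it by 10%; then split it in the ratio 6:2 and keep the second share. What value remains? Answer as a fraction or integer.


Start with 380.
Step 1: Increase by 10%: 380 * 110/100 = 418
Step 2: Split 6:2, second share = 418 * 2/8 = 209/2
Final result = 209/2

209/2


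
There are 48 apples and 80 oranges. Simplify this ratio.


Find GCD(48, 80)
GCD = 16
Divide both by 16: 48/16 = 3, 80/16 = 5
Simplified ratio = 3:5

3:5


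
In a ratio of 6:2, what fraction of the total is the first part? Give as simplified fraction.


Total parts = 6 + 2 = 8
First part fraction = 6/8
Simplify: 6/8 = 3/4

3/4


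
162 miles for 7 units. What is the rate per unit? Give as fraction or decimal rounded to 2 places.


Total miles = 162
Number of units = 7
Unit rate = 162 / 7
= 23.14 miles per unit

23.14


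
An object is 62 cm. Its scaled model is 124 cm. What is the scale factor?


Original length = 62 cm
Scaled length = 124 cm
Scale factor = 124 / 62
= 2

2


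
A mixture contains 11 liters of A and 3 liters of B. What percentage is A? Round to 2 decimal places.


Volume of A = 11 L
Volume of B = 3 L
Total volume = 11 + 3 = 14 L
Percentage of A = (11/14) * 100
= 78.57%

78.57


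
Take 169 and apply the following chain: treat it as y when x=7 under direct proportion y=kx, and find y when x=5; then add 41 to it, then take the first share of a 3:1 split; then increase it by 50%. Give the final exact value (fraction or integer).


Start with 169.
Step 1: Direct prop: k = (169)/7; new y = k*5 = 169*5/7 = 845/7
Step 2: Add 41: 845/7+41=1132/7; split 3:1 first = 1132/7*3/4 = 849/7
Step 3: Increase by 50%: 849/7 * 150/100 = 2547/14
Final result = 2547/14

2547/14


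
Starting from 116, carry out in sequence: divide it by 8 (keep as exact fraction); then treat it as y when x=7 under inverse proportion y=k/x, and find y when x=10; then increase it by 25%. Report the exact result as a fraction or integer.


Start with 116.
Step 1: Divide by 8: 116 / 8 = 29/2
Step 2: Inverse prop: k = (29/2)*7; new y = k/10 = 29/2*7/10 = 203/20
Step 3: Increase by 25%: 203/20 * 125/100 = 203/16
Final result = 203/16

203/16


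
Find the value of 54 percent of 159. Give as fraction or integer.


Compute 54% of 159
Convert percentage: 54% = 54/100
Multiply: 159 * 54/100
= 8586/100
= 4293/50

4293/50


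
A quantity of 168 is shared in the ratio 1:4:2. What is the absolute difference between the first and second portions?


Total parts = 1 + 4 + 2 = 7
Value per part = 168 / 7 = 24
Shares: 1*24=24, 4*24=96, 2*24=48
First share = 24, second share = 96
Difference = |24 - 96| = 72

72


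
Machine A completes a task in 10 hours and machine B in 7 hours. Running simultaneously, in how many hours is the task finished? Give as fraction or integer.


Rate of A = 1/10 job per hour
Rate of B = 1/7 job per hour
Combined rate = 1/10 + 1/7
Find common denominator: (7 + 10)/(10*7) = 17/70
Combined rate = 17/70 job per hour
Time together = 1 / (17/70) = 70/17 hours

70/17


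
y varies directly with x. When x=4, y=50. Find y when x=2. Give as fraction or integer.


Direct proportion: y = kx
Find k: k = 50/4 = 25/2
Compute y at x=2: y = 25/2 * 2
y = 25

25


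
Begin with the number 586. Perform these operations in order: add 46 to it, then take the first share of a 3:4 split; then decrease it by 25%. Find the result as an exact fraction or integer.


Start with 586.
Step 1: Add 46: 586+46=632; split 3:4 first = 632*3/7 = 1896/7
Step 2: Decrease by 25%: 1896/7 * 75/100 = 1422/7
Final result = 1422/7

1422/7


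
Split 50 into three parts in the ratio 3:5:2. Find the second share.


Ratio = 3:5:2
Total parts = 3 + 5 + 2 = 10
Value per part = 50 / 10 = 5
First share = 3 * 5 = 15
Middle share = 5 * 5 = 25
Third share = 2 * 5 = 10

25


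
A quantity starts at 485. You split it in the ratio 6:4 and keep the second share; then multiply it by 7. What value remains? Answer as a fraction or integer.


Start with 485.
Step 1: Split 6:4, second share = 485 * 4/10 = 194
Step 2: Multiply by 7: 194 * 7 = 1358
Final result = 1358

1358


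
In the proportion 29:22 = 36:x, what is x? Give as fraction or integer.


Setting up: 29/22 = 36/x
Cross multiply: 29 * x = 22 * 36
29x = 792
x = 792/29
x = 792/29

792/29


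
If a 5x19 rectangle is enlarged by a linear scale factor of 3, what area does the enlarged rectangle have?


Original dimensions: 5 x 19
Enlargement factor = 3
New width = 5 * 3 = 15
New height = 19 * 3 = 57
New area = 15 * 57 = 855

855


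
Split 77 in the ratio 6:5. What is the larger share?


Total parts = 6 + 5 = 11
Value per part = 77 / 11 = 7
First share = 6 * 7 = 42
Second share = 5 * 7 = 35
Larger share = 42

42


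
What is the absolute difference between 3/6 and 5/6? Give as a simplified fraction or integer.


Simplify: 3/6 = 1/2 and 5/6 = 5/6
Find common denominator: LCD = 6
Convert: 3/6 and 5/6
Difference = |3 - 5|/6 = 2/6
Simplified = 1/3

1/3


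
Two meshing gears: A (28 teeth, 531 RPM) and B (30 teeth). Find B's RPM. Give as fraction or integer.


Gear ratio: teeth_A * RPM_A = teeth_B * RPM_B
28 * 531 = 30 * RPM_B
14868 = 30 * RPM_B
RPM_B = 14868 / 30
RPM_B = 2478/5

2478/5


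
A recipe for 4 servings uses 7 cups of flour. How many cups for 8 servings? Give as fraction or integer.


Original: 7 cups for 4 servings
Target servings = 8
Scaling factor = 8/4
New amount = 7 * 8/4
= 56/4
= 14 cups

14


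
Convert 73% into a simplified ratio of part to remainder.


Part = 73%, Remainder = 27%
Ratio = 73:27
GCD(73, 27) = 1
Simplify: 73:27 = 73:27

73:27


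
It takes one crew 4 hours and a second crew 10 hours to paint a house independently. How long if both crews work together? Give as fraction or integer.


Rate of A = 1/4 job per hour
Rate of B = 1/10 job per hour
Combined rate = 1/4 + 1/10
Find common denominator: (10 + 4)/(4*10) = 14/40
Combined rate = 7/20 job per hour
Time together = 1 / (7/20) = 20/7 hours

20/7


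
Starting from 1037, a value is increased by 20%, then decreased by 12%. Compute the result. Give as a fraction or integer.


Start: 1037
Step 1: increase by 20% => multiply by 120/100
  1037 * 120/100 = 6222/5
Step 2: decrease by 12% => multiply by 88/100
  6222/5 * 88/100 = 136884/125
Final value = 136884/125

136884/125


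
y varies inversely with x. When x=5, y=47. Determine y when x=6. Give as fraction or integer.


Inverse proportion: y = k/x
Find k: k = 5 * 47 = 235
Compute y at x=6: y = 235/6
y = 235/6

235/6


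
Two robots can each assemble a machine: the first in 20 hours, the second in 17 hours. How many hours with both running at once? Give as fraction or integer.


Rate of A = 1/20 job per hour
Rate of B = 1/17 job per hour
Combined rate = 1/20 + 1/17
Find common denominator: (17 + 20)/(20*17) = 37/340
Combined rate = 37/340 job per hour
Time together = 1 / (37/340) = 340/37 hours

340/37


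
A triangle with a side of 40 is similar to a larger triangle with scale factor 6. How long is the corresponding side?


Similar triangles have proportional sides
Scale factor = 6
Smaller side = 40
Corresponding larger side = 40 * 6
= 240

240


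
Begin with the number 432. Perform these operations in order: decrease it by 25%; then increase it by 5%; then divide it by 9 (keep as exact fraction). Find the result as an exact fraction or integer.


Start with 432.
Step 1: Decrease by 25%: 432 * 75/100 = 324
Step 2: Increase by 5%: 324 * 105/100 = 1701/5
Step 3: Divide by 9: 1701/5 / 9 = 189/5
Final result = 189/5

189/5


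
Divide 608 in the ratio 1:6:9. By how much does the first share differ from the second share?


Total parts = 1 + 6 + 9 = 16
Value per part = 608 / 16 = 38
Shares: 1*38=38, 6*38=228, 9*38=342
First share = 38, second share = 228
Difference = |38 - 228| = 190

190


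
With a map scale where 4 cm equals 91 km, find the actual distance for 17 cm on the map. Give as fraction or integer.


Map scale: 4 cm = 91 km
Measured distance on map = 17 cm
Set up proportion: 17 * 91 / 4
= 1547 / 4
= 1547/4 km

1547/4


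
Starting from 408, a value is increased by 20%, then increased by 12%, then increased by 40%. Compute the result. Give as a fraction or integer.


Start: 408
Step 1: increase by 20% => multiply by 120/100
  408 * 120/100 = 2448/5
Step 2: increase by 12% => multiply by 112/100
  2448/5 * 112/100 = 68544/125
Step 3: increase by 40% => multiply by 140/100
  68544/125 * 140/100 = 479808/625
Final value = 479808/625

479808/625


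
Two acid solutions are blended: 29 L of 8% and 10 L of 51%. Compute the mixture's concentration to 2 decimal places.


Solute in mixture 1 = 8% of 29 L = 29*8/100 = 58/25 L
Solute in mixture 2 = 51% of 10 L = 10*51/100 = 51/10 L
Total solute = 58/25 + 51/10 = 371/50 L
Total volume = 29 + 10 = 39 L
Final concentration = 371/50/39 * 100 = 19.03%

19.03


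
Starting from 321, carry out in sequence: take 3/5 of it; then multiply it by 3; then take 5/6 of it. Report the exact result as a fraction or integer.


Start with 321.
Step 1: Take 3/5: 321 * 3/5 = 963/5
Step 2: Multiply by 3: 963/5 * 3 = 2889/5
Step 3: Take 5/6: 2889/5 * 5/6 = 963/2
Final result = 963/2

963/2


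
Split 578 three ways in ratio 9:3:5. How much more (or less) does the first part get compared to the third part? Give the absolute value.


Total parts = 9 + 3 + 5 = 17
Value per part = 578 / 17 = 34
Shares: 9*34=306, 3*34=102, 5*34=170
First share = 306, third share = 170
Difference = |306 - 170| = 136

136


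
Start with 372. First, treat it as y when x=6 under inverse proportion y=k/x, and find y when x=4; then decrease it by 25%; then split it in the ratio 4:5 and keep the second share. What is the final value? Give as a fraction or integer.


Start with 372.
Step 1: Inverse prop: k = (372)*6; new y = k/4 = 372*6/4 = 558
Step 2: Decrease by 25%: 558 * 75/100 = 837/2
Step 3: Split 4:5, second share = 837/2 * 5/9 = 465/2
Final result = 465/2

465/2


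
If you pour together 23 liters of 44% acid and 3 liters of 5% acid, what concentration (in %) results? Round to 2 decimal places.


Solute in mixture 1 = 44% of 23 L = 23*44/100 = 253/25 L
Solute in mixture 2 = 5% of 3 L = 3*5/100 = 3/20 L
Total solute = 253/25 + 3/20 = 1027/100 L
Total volume = 23 + 3 = 26 L
Final concentration = 1027/100/26 * 100 = 39.50%

39.50


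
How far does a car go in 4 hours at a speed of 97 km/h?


Using distance = speed * time
Speed = 97 km/h
Time = 4 hours
Distance = 97 * 4
= 388 km

388


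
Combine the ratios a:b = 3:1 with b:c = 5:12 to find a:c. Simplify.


Given a:b = 3:1 and b:c = 5:12
Make b consistent. Multiply first ratio by 5: a:b = 15:5
Multiply second ratio by 1: b:c = 5:12
Now b = 5 in both, so a:b:c = 15:5:12
Therefore a:c = 15:12
Simplify by GCD: a:c = 5:4

5:4


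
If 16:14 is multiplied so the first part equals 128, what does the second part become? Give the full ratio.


Original ratio: 16:14
First term target: 128
Scale factor = 128 / 16 = 8
Multiply second term: 14 * 8 = 112
Equivalent ratio = 128:112

128:112


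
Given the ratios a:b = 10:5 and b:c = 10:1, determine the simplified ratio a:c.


Given a:b = 10:5 and b:c = 10:1
Make b consistent. Multiply first ratio by 10: a:b = 100:50
Multiply second ratio by 5: b:c = 50:5
Now b = 50 in both, so a:b:c = 100:50:5
Therefore a:c = 100:5
Simplify by GCD: a:c = 20:1

20:1


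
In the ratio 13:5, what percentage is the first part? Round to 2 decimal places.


Total parts = 13 + 5 = 18
First part fraction = 13/18
Percentage = (13/18) * 100
= 0.722222 * 100
= 72.22%

72.22


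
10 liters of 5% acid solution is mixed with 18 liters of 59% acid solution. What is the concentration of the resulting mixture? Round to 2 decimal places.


Solute in mixture 1 = 5% of 10 L = 10*5/100 = 1/2 L
Solute in mixture 2 = 59% of 18 L = 18*59/100 = 531/50 L
Total solute = 1/2 + 531/50 = 278/25 L
Total volume = 10 + 18 = 28 L
Final concentration = 278/25/28 * 100 = 39.71%

39.71


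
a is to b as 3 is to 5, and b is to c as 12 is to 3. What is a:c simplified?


Given a:b = 3:5 and b:c = 12:3
Make b consistent. Multiply first ratio by 12: a:b = 36:60
Multiply second ratio by 5: b:c = 60:15
Now b = 60 in both, so a:b:c = 36:60:15
Therefore a:c = 36:15
Simplify by GCD: a:c = 12:5

12:5


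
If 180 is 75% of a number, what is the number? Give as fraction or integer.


Given: 180 is 75% of the whole
Set up: 180 = 75/100 * whole
whole = 180 * 100 / 75
whole = 18000 / 75
whole = 240

240


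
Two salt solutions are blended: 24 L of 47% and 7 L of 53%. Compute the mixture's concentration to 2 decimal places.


Solute in mixture 1 = 47% of 24 L = 24*47/100 = 282/25 L
Solute in mixture 2 = 53% of 7 L = 7*53/100 = 371/100 L
Total solute = 282/25 + 371/100 = 1499/100 L
Total volume = 24 + 7 = 31 L
Final concentration = 1499/100/31 * 100 = 48.35%

48.35


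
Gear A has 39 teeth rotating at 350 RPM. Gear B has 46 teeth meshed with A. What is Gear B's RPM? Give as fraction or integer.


Gear ratio: teeth_A * RPM_A = teeth_B * RPM_B
39 * 350 = 46 * RPM_B
13650 = 46 * RPM_B
RPM_B = 13650 / 46
RPM_B = 6825/23

6825/23


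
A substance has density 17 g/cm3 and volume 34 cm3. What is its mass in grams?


Using mass = density * volume
Density = 17 g/cm3
Volume = 34 cm3
Mass = 17 * 34
= 578 g

578


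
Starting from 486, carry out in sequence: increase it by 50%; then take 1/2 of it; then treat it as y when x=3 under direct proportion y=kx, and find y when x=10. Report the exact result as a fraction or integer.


Start with 486.
Step 1: Increase by 50%: 486 * 150/100 = 729
Step 2: Take 1/2: 729 * 1/2 = 729/2
Step 3: Direct prop: k = (729/2)/3; new y = k*10 = 729/2*10/3 = 1215
Final result = 1215

1215


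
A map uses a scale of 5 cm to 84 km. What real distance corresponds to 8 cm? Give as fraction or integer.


Map scale: 5 cm = 84 km
Measured distance on map = 8 cm
Set up proportion: 8 * 84 / 5
= 672 / 5
= 672/5 km

672/5


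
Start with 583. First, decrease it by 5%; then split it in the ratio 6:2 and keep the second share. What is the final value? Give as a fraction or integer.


Start with 583.
Step 1: Decrease by 5%: 583 * 95/100 = 11077/20
Step 2: Split 6:2, second share = 11077/20 * 2/8 = 11077/80
Final result = 11077/80

11077/80


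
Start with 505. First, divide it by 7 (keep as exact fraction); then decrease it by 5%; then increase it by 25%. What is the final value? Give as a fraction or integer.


Start with 505.
Step 1: Divide by 7: 505 / 7 = 505/7
Step 2: Decrease by 5%: 505/7 * 95/100 = 1919/28
Step 3: Increase by 25%: 1919/28 * 125/100 = 9595/112
Final result = 9595/112

9595/112


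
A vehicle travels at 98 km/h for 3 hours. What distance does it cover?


Using distance = speed * time
Speed = 98 km/h
Time = 3 hours
Distance = 98 * 3
= 294 km

294


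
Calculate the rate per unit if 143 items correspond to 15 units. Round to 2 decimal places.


Total items = 143
Number of units = 15
Unit rate = 143 / 15
= 9.53 items per unit

9.53


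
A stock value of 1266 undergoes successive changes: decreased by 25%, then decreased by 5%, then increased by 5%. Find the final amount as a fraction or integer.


Start: 1266
Step 1: decrease by 25% => multiply by 75/100
  1266 * 75/100 = 1899/2
Step 2: decrease by 5% => multiply by 95/100
  1899/2 * 95/100 = 36081/40
Step 3: increase by 5% => multiply by 105/100
  36081/40 * 105/100 = 757701/800
Final value = 757701/800

757701/800


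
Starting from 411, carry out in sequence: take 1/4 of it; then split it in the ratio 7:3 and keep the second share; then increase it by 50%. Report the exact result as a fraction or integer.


Start with 411.
Step 1: Take 1/4: 411 * 1/4 = 411/4
Step 2: Split 7:3, second share = 411/4 * 3/10 = 1233/40
Step 3: Increase by 50%: 1233/40 * 150/100 = 3699/80
Final result = 3699/80

3699/80


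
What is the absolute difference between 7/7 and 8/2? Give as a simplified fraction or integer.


Simplify: 7/7 = 1 and 8/2 = 4
Find common denominator: LCD = 1
Convert: 1/1 and 4/1
Difference = |1 - 4|/1 = 3/1
Simplified = 3

3


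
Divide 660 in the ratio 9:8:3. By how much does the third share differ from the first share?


Total parts = 9 + 8 + 3 = 20
Value per part = 660 / 20 = 33
Shares: 9*33=297, 8*33=264, 3*33=99
Third share = 99, first share = 297
Difference = |99 - 297| = 198

198


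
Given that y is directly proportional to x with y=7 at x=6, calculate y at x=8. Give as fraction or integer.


Direct proportion: y = kx
Find k: k = 7/6 = 7/6
Compute y at x=8: y = 7/6 * 8
y = 28/3

28/3


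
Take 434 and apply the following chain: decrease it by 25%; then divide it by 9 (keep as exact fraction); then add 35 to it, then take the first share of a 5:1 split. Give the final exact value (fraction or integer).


Start with 434.
Step 1: Decrease by 25%: 434 * 75/100 = 651/2
Step 2: Divide by 9: 651/2 / 9 = 217/6
Step 3: Add 35: 217/6+35=427/6; split 5:1 first = 427/6*5/6 = 2135/36
Final result = 2135/36

2135/36


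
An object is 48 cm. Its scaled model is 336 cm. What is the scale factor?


Original length = 48 cm
Scaled length = 336 cm
Scale factor = 336 / 48
= 7

7


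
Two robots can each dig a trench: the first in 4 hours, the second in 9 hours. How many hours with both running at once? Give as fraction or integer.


Rate of A = 1/4 job per hour
Rate of B = 1/9 job per hour
Combined rate = 1/4 + 1/9
Find common denominator: (9 + 4)/(4*9) = 13/36
Combined rate = 13/36 job per hour
Time together = 1 / (13/36) = 36/13 hours

36/13


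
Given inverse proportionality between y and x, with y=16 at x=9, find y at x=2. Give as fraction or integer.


Inverse proportion: y = k/x
Find k: k = 9 * 16 = 144
Compute y at x=2: y = 144/2
y = 72

72


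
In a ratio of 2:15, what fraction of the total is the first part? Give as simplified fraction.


Total parts = 2 + 15 = 17
First part fraction = 2/17
Simplify: 2/17 = 2/17

2/17


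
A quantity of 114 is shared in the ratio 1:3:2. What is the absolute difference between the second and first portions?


Total parts = 1 + 3 + 2 = 6
Value per part = 114 / 6 = 19
Shares: 1*19=19, 3*19=57, 2*19=38
Second share = 57, first share = 19
Difference = |57 - 19| = 38

38


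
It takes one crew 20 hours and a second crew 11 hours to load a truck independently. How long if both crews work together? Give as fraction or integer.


Rate of A = 1/20 job per hour
Rate of B = 1/11 job per hour
Combined rate = 1/20 + 1/11
Find common denominator: (11 + 20)/(20*11) = 31/220
Combined rate = 31/220 job per hour
Time together = 1 / (31/220) = 220/31 hours

220/31


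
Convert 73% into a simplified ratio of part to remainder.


Part = 73%, Remainder = 27%
Ratio = 73:27
GCD(73, 27) = 1
Simplify: 73:27 = 73:27

73:27


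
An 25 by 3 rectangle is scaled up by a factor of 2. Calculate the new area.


Original dimensions: 25 x 3
Enlargement factor = 2
New width = 25 * 2 = 50
New height = 3 * 2 = 6
New area = 50 * 6 = 300

300


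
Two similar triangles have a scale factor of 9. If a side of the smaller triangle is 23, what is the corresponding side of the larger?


Similar triangles have proportional sides
Scale factor = 9
Smaller side = 23
Corresponding larger side = 23 * 9
= 207

207


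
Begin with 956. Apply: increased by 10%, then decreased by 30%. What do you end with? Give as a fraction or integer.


Start: 956
Step 1: increase by 10% => multiply by 110/100
  956 * 110/100 = 5258/5
Step 2: decrease by 30% => multiply by 70/100
  5258/5 * 70/100 = 18403/25
Final value = 18403/25

18403/25


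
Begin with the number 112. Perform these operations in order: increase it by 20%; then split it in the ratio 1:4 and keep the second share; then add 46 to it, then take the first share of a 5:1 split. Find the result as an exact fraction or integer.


Start with 112.
Step 1: Increase by 20%: 112 * 120/100 = 672/5
Step 2: Split 1:4, second share = 672/5 * 4/5 = 2688/25
Step 3: Add 46: 2688/25+46=3838/25; split 5:1 first = 3838/25*5/6 = 1919/15
Final result = 1919/15

1919/15
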